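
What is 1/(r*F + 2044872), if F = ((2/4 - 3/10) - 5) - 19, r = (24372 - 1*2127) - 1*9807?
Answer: 5/8744238 ≈ 5.7180e-7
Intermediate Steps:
r = 12438 (r = (24372 - 2127) - 9807 = 22245 - 9807 = 12438)
F = -119/5 (F = ((2*(¼) - 3*⅒) - 5) - 19 = ((½ - 3/10) - 5) - 19 = (⅕ - 5) - 19 = -24/5 - 19 = -119/5 ≈ -23.800)
1/(r*F + 2044872) = 1/(12438*(-119/5) + 2044872) = 1/(-1480122/5 + 2044872) = 1/(8744238/5) = 5/8744238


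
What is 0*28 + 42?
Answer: 42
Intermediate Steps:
0*28 + 42 = 0 + 42 = 42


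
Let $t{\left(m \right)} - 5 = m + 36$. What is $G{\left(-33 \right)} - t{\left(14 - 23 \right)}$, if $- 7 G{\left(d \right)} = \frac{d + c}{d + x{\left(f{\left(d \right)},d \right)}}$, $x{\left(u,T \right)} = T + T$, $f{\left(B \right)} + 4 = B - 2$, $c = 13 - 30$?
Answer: $- \frac{22226}{693} \approx -32.072$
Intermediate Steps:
$c = -17$
$f{\left(B \right)} = -6 + B$ ($f{\left(B \right)} = -4 + \left(B - 2\right) = -4 + \left(-2 + B\right) = -6 + B$)
$x{\left(u,T \right)} = 2 T$
$G{\left(d \right)} = - \frac{-17 + d}{21 d}$ ($G{\left(d \right)} = - \frac{\left(d - 17\right) \frac{1}{d + 2 d}}{7} = - \frac{\left(-17 + d\right) \frac{1}{3 d}}{7} = - \frac{\frac{1}{3} \frac{1}{d} \left(-17 + d\right)}{7} = - \frac{-17 + d}{21 d}$)
$t{\left(m \right)} = 41 + m$ ($t{\left(m \right)} = 5 + \left(m + 36\right) = 5 + \left(36 + m\right) = 41 + m$)
$G{\left(-33 \right)} - t{\left(14 - 23 \right)} = \frac{17 - -33}{21 \left(-33\right)} - \left(41 + \left(14 - 23\right)\right) = \frac{1}{21} \left(- \frac{1}{33}\right) \left(17 + 33\right) - \left(41 + \left(14 - 23\right)\right) = \frac{1}{21} \left(- \frac{1}{33}\right) 50 - \left(41 - 9\right) = - \frac{50}{693} - 32 = - \frac{22226}{693}$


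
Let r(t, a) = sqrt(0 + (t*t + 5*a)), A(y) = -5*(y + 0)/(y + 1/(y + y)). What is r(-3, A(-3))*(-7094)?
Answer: -21282*I*sqrt(589)/19 ≈ -27184.0*I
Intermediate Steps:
A(y) = -5*y/(y + 1/(2*y))
r(t, a) = sqrt(t**2 + 5*a) (r(t, a) = sqrt(0 + (t**2 + 5*a)) = sqrt(t**2 + 5*a))
r(-3, A(-3))*(-7094) = sqrt((-3)**2 + 5*(-10*(-3)**2/(1 + 2*(-3)**2)))*(-7094) = sqrt(9 + 5*(-10*9/(1 + 2*9)))*(-7094) = sqrt(9 + 5*(-10*9/(1 + 18)))*(-7094) = sqrt(9 + 5*(-10*9/19))*(-7094) = sqrt(9 + 5*(-10*9*1/19))*(-7094) = sqrt(9 + 5*(-90/19))*(-7094) = sqrt(9 - 450/19)*(-7094) = sqrt(-279/19)*(-7094) = (3*I*sqrt(589)/19)*(-7094) = -21282*I*sqrt(589)/19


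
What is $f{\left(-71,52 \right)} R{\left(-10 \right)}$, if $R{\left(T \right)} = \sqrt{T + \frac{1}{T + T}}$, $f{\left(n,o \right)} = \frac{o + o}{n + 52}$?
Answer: $- \frac{52 i \sqrt{1005}}{95} \approx - 17.353 i$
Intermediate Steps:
$f{\left(n,o \right)} = \frac{2 o}{52 + n}$
$R{\left(T \right)} = \sqrt{T + \frac{1}{2 T}}$
$f{\left(-71,52 \right)} R{\left(-10 \right)} = 2 \cdot 52 \frac{1}{52 - 71} \frac{\sqrt{\frac{2}{-10} + 4 \left(-10\right)}}{2} = 2 \cdot 52 \frac{1}{-19} \frac{\sqrt{2 \left(- \frac{1}{10}\right) - 40}}{2} = 2 \cdot 52 \left(- \frac{1}{19}\right) \frac{\sqrt{- \frac{1}{5} - 40}}{2} = - \frac{104 \frac{\sqrt{- \frac{201}{5}}}{2}}{19} = - \frac{104 \frac{\frac{1}{5} i \sqrt{1005}}{2}}{19} = - \frac{104 \frac{i \sqrt{1005}}{10}}{19} = - \frac{52 i \sqrt{1005}}{95}$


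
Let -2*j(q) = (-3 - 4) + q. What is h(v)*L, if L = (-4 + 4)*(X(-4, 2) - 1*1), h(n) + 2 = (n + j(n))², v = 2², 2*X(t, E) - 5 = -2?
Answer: 0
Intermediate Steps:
X(t, E) = 3/2 (X(t, E) = 5/2 + (½)*(-2) = 5/2 - 1 = 3/2)
v = 4
j(q) = 7/2 - q/2 (j(q) = -((-3 - 4) + q)/2 = -(-7 + q)/2 = 7/2 - q/2)
h(n) = -2 + (7/2 + n/2)² (h(n) = -2 + (n + (7/2 - n/2))² = -2 + (7/2 + n/2)²)
L = 0 (L = (-4 + 4)*(3/2 - 1*1) = 0*(3/2 - 1) = 0*(½) = 0)
h(v)*L = (-2 + (7 + 4)²/4)*0 = (-2 + (¼)*11²)*0 = (-2 + (¼)*121)*0 = (-2 + 121/4)*0 = (113/4)*0 = 0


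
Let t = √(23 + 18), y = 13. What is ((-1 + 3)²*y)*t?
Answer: 52*√41 ≈ 332.96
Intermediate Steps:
t = √41 ≈ 6.4031
((-1 + 3)²*y)*t = ((-1 + 3)²*13)*√41 = (2²*13)*√41 = (4*13)*√41 = 52*√41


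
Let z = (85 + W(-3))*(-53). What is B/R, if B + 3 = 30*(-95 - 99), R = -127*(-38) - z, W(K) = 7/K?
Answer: -17469/27622 ≈ -0.63243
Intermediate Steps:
z = -13144/3 (z = (85 + 7/(-3))*(-53) = (85 + 7*(-1/3))*(-53) = (85 - 7/3)*(-53) = (248/3)*(-53) = -13144/3 ≈ -4381.3)
R = 27622/3 (R = -127*(-38) - 1*(-13144/3) = 4826 + 13144/3 = 27622/3 ≈ 9207.3)
B = -5823 (B = -3 + 30*(-95 - 99) = -3 + 30*(-194) = -3 - 5820 = -5823)
B/R = -5823/27622/3 = -5823*3/27622 = -17469/27622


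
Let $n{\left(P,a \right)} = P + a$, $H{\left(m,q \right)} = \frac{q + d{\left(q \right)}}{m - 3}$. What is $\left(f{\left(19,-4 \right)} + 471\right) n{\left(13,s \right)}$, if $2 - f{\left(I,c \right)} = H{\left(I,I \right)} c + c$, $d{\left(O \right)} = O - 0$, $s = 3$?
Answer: $7784$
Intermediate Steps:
$d{\left(O \right)} = O$ ($d{\left(O \right)} = O + 0 = O$)
$H{\left(m,q \right)} = \frac{2 q}{-3 + m}$ ($H{\left(m,q \right)} = \frac{q + q}{m - 3} = \frac{2 q}{-3 + m}$)
$f{\left(I,c \right)} = 2 - c - \frac{2 I c}{-3 + I}$ ($f{\left(I,c \right)} = 2 - \left(\frac{2 I}{-3 + I} c + c\right) = 2 - \left(\frac{2 I c}{-3 + I} + c\right) = 2 - \left(c + \frac{2 I c}{-3 + I}\right) = 2 - c - \frac{2 I c}{-3 + I}$)
$\left(f{\left(19,-4 \right)} + 471\right) n{\left(13,s \right)} = \left(\frac{\left(-3 + 19\right) \left(2 - -4\right) - 38 \left(-4\right)}{-3 + 19} + 471\right) \left(13 + 3\right) = \left(\frac{16 \left(2 + 4\right) + 152}{16} + 471\right) 16 = \left(\frac{16 \cdot 6 + 152}{16} + 471\right) 16 = \left(\frac{96 + 152}{16} + 471\right) 16 = \left(\frac{1}{16} \cdot 248 + 471\right) 16 = \left(\frac{31}{2} + 471\right) 16 = \frac{973}{2} \cdot 16 = 7784$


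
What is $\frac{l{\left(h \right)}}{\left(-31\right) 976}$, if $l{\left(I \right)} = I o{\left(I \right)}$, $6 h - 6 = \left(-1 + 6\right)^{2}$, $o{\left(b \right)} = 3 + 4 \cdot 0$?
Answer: $- \frac{1}{1952} \approx -0.0005123$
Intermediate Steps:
$o{\left(b \right)} = 3$ ($o{\left(b \right)} = 3 + 0 = 3$)
$h = \frac{31}{6}$ ($h = 1 + \frac{\left(-1 + 6\right)^{2}}{6} = 1 + \frac{5^{2}}{6} = 1 + \frac{1}{6} \cdot 25 = 1 + \frac{25}{6} = \frac{31}{6} \approx 5.1667$)
$l{\left(I \right)} = 3 I$ ($l{\left(I \right)} = I 3 = 3 I$)
$\frac{l{\left(h \right)}}{\left(-31\right) 976} = \frac{3 \cdot \frac{31}{6}}{\left(-31\right) 976} = \frac{31}{2 \left(-30256\right)} = \frac{31}{2} \left(- \frac{1}{30256}\right) = - \frac{1}{1952}$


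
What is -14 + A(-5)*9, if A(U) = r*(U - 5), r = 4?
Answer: -374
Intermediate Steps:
A(U) = -20 + 4*U (A(U) = 4*(U - 5) = 4*(-5 + U) = -20 + 4*U)
-14 + A(-5)*9 = -14 + (-20 + 4*(-5))*9 = -14 + (-20 - 20)*9 = -14 - 40*9 = -14 - 360 = -374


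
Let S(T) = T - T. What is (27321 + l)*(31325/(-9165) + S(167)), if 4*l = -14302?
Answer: -297531115/3666 ≈ -81160.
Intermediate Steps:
l = -7151/2 (l = (¼)*(-14302) = -7151/2 ≈ -3575.5)
S(T) = 0
(27321 + l)*(31325/(-9165) + S(167)) = (27321 - 7151/2)*(31325/(-9165) + 0) = 47491*(31325*(-1/9165) + 0)/2 = 47491*(-6265/1833 + 0)/2 = (47491/2)*(-6265/1833) = -297531115/3666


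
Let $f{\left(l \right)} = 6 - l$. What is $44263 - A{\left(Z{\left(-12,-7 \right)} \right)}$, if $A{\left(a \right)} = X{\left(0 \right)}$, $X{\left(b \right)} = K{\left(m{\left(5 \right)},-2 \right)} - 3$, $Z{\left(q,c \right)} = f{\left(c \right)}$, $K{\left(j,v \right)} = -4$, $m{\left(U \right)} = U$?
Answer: $44270$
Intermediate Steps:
$Z{\left(q,c \right)} = 6 - c$
$X{\left(b \right)} = -7$ ($X{\left(b \right)} = -4 - 3 = -7$)
$A{\left(a \right)} = -7$
$44263 - A{\left(Z{\left(-12,-7 \right)} \right)} = 44263 - -7 = 44263 + 7 = 44270$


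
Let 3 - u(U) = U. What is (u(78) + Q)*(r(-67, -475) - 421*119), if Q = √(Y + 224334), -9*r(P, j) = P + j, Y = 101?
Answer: 11258725/3 - 450349*√224435/9 ≈ -1.9953e+7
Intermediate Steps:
r(P, j) = -P/9 - j/9 (r(P, j) = -(P + j)/9 = -P/9 - j/9)
Q = √224435 (Q = √(101 + 224334) = √224435 ≈ 473.75)
u(U) = 3 - U
(u(78) + Q)*(r(-67, -475) - 421*119) = ((3 - 1*78) + √224435)*((-⅑*(-67) - ⅑*(-475)) - 421*119) = ((3 - 78) + √224435)*((67/9 + 475/9) - 50099) = (-75 + √224435)*(542/9 - 50099) = (-75 + √224435)*(-450349/9) = 11258725/3 - 450349*√224435/9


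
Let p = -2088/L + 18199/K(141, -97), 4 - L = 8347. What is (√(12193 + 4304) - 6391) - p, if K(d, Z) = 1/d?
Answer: -2384661382/927 + 3*√1833 ≈ -2.5723e+6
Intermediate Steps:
L = -8343 (L = 4 - 1*8347 = 4 - 8347 = -8343)
K(d, Z) = 1/d
p = 2378736925/927 (p = -2088/(-8343) + 18199/(1/141) = -2088*(-1/8343) + 18199/(1/141) = 232/927 + 18199*141 = 232/927 + 2566059 = 2378736925/927 ≈ 2.5661e+6)
(√(12193 + 4304) - 6391) - p = (√(12193 + 4304) - 6391) - 1*2378736925/927 = (√16497 - 6391) - 2378736925/927 = (3*√1833 - 6391) - 2378736925/927 = (-6391 + 3*√1833) - 2378736925/927 = -2384661382/927 + 3*√1833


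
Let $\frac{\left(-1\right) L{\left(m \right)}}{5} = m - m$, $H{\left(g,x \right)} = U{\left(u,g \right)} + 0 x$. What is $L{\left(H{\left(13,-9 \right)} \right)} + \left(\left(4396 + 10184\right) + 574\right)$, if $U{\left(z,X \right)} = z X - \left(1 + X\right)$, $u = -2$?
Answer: $15154$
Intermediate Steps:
$U{\left(z,X \right)} = -1 - X + X z$ ($U{\left(z,X \right)} = X z - \left(1 + X\right) = -1 - X + X z$)
$H{\left(g,x \right)} = -1 - 3 g$ ($H{\left(g,x \right)} = \left(-1 - g + g \left(-2\right)\right) + 0 x = \left(-1 - g - 2 g\right) + 0 = \left(-1 - 3 g\right) + 0 = -1 - 3 g$)
$L{\left(m \right)} = 0$ ($L{\left(m \right)} = - 5 \left(m - m\right) = \left(-5\right) 0 = 0$)
$L{\left(H{\left(13,-9 \right)} \right)} + \left(\left(4396 + 10184\right) + 574\right) = 0 + \left(\left(4396 + 10184\right) + 574\right) = 0 + \left(14580 + 574\right) = 0 + 15154 = 15154$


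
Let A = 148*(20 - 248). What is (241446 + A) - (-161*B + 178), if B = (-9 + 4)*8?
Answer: 201084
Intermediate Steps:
A = -33744 (A = 148*(-228) = -33744)
B = -40 (B = -5*8 = -40)
(241446 + A) - (-161*B + 178) = (241446 - 33744) - (-161*(-40) + 178) = 207702 - (6440 + 178) = 207702 - 1*6618 = 207702 - 6618 = 201084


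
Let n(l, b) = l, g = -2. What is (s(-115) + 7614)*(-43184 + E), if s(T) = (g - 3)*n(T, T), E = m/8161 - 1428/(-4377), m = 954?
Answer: -4210638444381966/11906899 ≈ -3.5363e+8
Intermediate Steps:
E = 5276522/11906899 (E = 954/8161 - 1428/(-4377) = 954*(1/8161) - 1428*(-1/4377) = 954/8161 + 476/1459 = 5276522/11906899 ≈ 0.44315)
s(T) = -5*T (s(T) = (-2 - 3)*T = -5*T)
(s(-115) + 7614)*(-43184 + E) = (-5*(-115) + 7614)*(-43184 + 5276522/11906899) = (575 + 7614)*(-514182249894/11906899) = 8189*(-514182249894/11906899) = -4210638444381966/11906899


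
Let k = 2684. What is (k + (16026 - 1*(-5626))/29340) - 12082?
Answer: -68928917/7335 ≈ -9397.3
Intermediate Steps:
(k + (16026 - 1*(-5626))/29340) - 12082 = (2684 + (16026 - 1*(-5626))/29340) - 12082 = (2684 + (16026 + 5626)*(1/29340)) - 12082 = (2684 + 21652*(1/29340)) - 12082 = (2684 + 5413/7335) - 12082 = 19692553/7335 - 12082 = -68928917/7335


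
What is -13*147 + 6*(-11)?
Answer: -1977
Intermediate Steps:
-13*147 + 6*(-11) = -1911 - 66 = -1977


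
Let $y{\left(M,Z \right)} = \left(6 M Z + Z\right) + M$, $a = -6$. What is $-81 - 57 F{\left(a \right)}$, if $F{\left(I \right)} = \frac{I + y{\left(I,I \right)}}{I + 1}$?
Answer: $\frac{10881}{5} \approx 2176.2$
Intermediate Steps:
$y{\left(M,Z \right)} = M + Z + 6 M Z$ ($y{\left(M,Z \right)} = \left(6 M Z + Z\right) + M = \left(Z + 6 M Z\right) + M = M + Z + 6 M Z$)
$F{\left(I \right)} = \frac{3 I + 6 I^{2}}{1 + I}$ ($F{\left(I \right)} = \frac{I + \left(I + I + 6 I I\right)}{I + 1} = \frac{I + \left(I + I + 6 I^{2}\right)}{1 + I} = \frac{I + \left(2 I + 6 I^{2}\right)}{1 + I} = \frac{3 I + 6 I^{2}}{1 + I}$)
$-81 - 57 F{\left(a \right)} = -81 - 57 \cdot 3 \left(-6\right) \frac{1}{1 - 6} \left(1 + 2 \left(-6\right)\right) = -81 - 57 \cdot 3 \left(-6\right) \frac{1}{-5} \left(1 - 12\right) = -81 - 57 \cdot 3 \left(-6\right) \left(- \frac{1}{5}\right) \left(-11\right) = -81 - - \frac{11286}{5} = -81 + \frac{11286}{5} = \frac{10881}{5}$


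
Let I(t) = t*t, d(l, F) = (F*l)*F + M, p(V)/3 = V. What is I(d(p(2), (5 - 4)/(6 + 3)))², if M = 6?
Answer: 723394816/531441 ≈ 1361.2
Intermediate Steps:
p(V) = 3*V
d(l, F) = 6 + l*F² (d(l, F) = (F*l)*F + 6 = l*F² + 6 = 6 + l*F²)
I(t) = t²
I(d(p(2), (5 - 4)/(6 + 3)))² = ((6 + (3*2)*((5 - 4)/(6 + 3))²)²)² = ((6 + 6*(1/9)²)²)² = ((6 + 6*(1*(⅑))²)²)² = ((6 + 6*(⅑)²)²)² = ((6 + 6*(1/81))²)² = ((6 + 2/27)²)² = ((164/27)²)² = (26896/729)² = 723394816/531441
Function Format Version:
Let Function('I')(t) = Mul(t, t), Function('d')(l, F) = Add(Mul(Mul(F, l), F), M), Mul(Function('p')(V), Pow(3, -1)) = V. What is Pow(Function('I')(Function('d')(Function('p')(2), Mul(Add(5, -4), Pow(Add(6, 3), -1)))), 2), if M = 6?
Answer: Rational(723394816, 531441) ≈ 1361.2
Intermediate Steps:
Function('p')(V) = Mul(3, V)
Function('d')(l, F) = Add(6, Mul(l, Pow(F, 2))) (Function('d')(l, F) = Add(Mul(Mul(F, l), F), 6) = Add(Mul(l, Pow(F, 2)), 6) = Add(6, Mul(l, Pow(F, 2))))
Function('I')(t) = Pow(t, 2)
Pow(Function('I')(Function('d')(Function('p')(2), Mul(Add(5, -4), Pow(Add(6, 3), -1)))), 2) = Pow(Pow(Add(6, Mul(Mul(3, 2), Pow(Mul(Add(5, -4), Pow(Add(6, 3), -1)), 2))), 2), 2) = Pow(Pow(Add(6, Mul(6, Pow(Mul(1, Pow(9, -1)), 2))), 2), 2) = Pow(Pow(Add(6, Mul(6, Pow(Mul(1, Rational(1, 9)), 2))), 2), 2) = Pow(Pow(Add(6, Mul(6, Pow(Rational(1, 9), 2))), 2), 2) = Pow(Pow(Add(6, Mul(6, Rational(1, 81))), 2), 2) = Pow(Pow(Add(6, Rational(2, 27)), 2), 2) = Pow(Pow(Rational(164, 27), 2), 2) = Pow(Rational(26896, 729), 2) = Rational(723394816, 531441)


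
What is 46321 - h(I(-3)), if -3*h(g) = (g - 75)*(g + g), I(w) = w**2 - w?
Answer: 45817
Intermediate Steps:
h(g) = -2*g*(-75 + g)/3 (h(g) = -(g - 75)*(g + g)/3 = -(-75 + g)*2*g/3 = -2*g*(-75 + g)/3)
46321 - h(I(-3)) = 46321 - 2*(-3*(-1 - 3))*(75 - (-3)*(-1 - 3))/3 = 46321 - 2*(-3*(-4))*(75 - (-3)*(-4))/3 = 46321 - 2*12*(75 - 1*12)/3 = 46321 - 2*12*(75 - 12)/3 = 46321 - 2*12*63/3 = 46321 - 1*504 = 46321 - 504 = 45817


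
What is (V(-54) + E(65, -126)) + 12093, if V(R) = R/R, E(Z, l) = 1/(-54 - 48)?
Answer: 1233587/102 ≈ 12094.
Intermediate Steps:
E(Z, l) = -1/102 (E(Z, l) = 1/(-102) = -1/102)
V(R) = 1
(V(-54) + E(65, -126)) + 12093 = (1 - 1/102) + 12093 = 101/102 + 12093 = 1233587/102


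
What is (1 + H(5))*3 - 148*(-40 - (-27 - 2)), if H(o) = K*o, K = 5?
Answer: 1706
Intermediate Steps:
H(o) = 5*o
(1 + H(5))*3 - 148*(-40 - (-27 - 2)) = (1 + 5*5)*3 - 148*(-40 - (-27 - 2)) = (1 + 25)*3 - 148*(-40 - 1*(-29)) = 26*3 - 148*(-40 + 29) = 78 - 148*(-11) = 78 + 1628 = 1706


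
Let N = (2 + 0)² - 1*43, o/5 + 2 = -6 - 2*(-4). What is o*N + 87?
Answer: 87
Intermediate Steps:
o = 0 (o = -10 + 5*(-6 - 2*(-4)) = -10 + 5*(-6 + 8) = -10 + 5*2 = -10 + 10 = 0)
N = -39 (N = 2² - 43 = 4 - 43 = -39)
o*N + 87 = 0*(-39) + 87 = 0 + 87 = 87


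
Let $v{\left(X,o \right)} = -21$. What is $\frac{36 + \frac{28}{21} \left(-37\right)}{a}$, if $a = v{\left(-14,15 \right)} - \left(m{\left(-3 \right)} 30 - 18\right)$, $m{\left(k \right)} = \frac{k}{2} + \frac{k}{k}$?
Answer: $- \frac{10}{9} \approx -1.1111$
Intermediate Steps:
$m{\left(k \right)} = 1 + \frac{k}{2}$ ($m{\left(k \right)} = k \frac{1}{2} + 1 = \frac{k}{2} + 1 = 1 + \frac{k}{2}$)
$a = 12$ ($a = -21 - \left(\left(1 + \frac{1}{2} \left(-3\right)\right) 30 - 18\right) = -21 - \left(\left(1 - \frac{3}{2}\right) 30 - 18\right) = -21 - \left(\left(- \frac{1}{2}\right) 30 - 18\right) = -21 - \left(-15 - 18\right) = -21 - -33 = -21 + 33 = 12$)
$\frac{36 + \frac{28}{21} \left(-37\right)}{a} = \frac{36 + \frac{28}{21} \left(-37\right)}{12} = \left(36 + 28 \cdot \frac{1}{21} \left(-37\right)\right) \frac{1}{12} = \left(36 + \frac{4}{3} \left(-37\right)\right) \frac{1}{12} = \left(36 - \frac{148}{3}\right) \frac{1}{12} = \left(- \frac{40}{3}\right) \frac{1}{12} = - \frac{10}{9}$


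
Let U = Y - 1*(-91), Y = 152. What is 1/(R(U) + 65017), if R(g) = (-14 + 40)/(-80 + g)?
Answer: 163/10597797 ≈ 1.5381e-5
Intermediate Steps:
U = 243 (U = 152 - 1*(-91) = 152 + 91 = 243)
R(g) = 26/(-80 + g)
1/(R(U) + 65017) = 1/(26/(-80 + 243) + 65017) = 1/(26/163 + 65017) = 1/(10597797/163) = 163/10597797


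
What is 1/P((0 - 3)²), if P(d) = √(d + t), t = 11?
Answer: √5/10 ≈ 0.22361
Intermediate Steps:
P(d) = √(11 + d) (P(d) = √(d + 11) = √(11 + d))
1/P((0 - 3)²) = 1/(√(11 + (0 - 3)²)) = 1/(√(11 + (-3)²)) = 1/(√(11 + 9)) = 1/(√20) = 1/(2*√5) = √5/10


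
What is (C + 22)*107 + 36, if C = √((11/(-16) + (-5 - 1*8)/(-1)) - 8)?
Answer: 2390 + 107*√69/4 ≈ 2612.2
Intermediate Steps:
C = √69/4 (C = √((11*(-1/16) + (-5 - 8)*(-1)) - 8) = √((-11/16 - 13*(-1)) - 8) = √((-11/16 + 13) - 8) = √(197/16 - 8) = √(69/16) = √69/4 ≈ 2.0767)
(C + 22)*107 + 36 = (√69/4 + 22)*107 + 36 = (22 + √69/4)*107 + 36 = (2354 + 107*√69/4) + 36 = 2390 + 107*√69/4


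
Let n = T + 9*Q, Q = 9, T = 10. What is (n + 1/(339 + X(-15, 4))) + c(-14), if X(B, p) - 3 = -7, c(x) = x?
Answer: 25796/335 ≈ 77.003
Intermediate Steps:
X(B, p) = -4 (X(B, p) = 3 - 7 = -4)
n = 91 (n = 10 + 9*9 = 10 + 81 = 91)
(n + 1/(339 + X(-15, 4))) + c(-14) = (91 + 1/(339 - 4)) - 14 = (91 + 1/335) - 14 = 30486/335 - 14 = 25796/335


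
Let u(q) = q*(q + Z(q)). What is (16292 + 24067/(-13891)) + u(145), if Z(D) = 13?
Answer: 544530915/13891 ≈ 39200.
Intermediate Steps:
u(q) = q*(13 + q) (u(q) = q*(q + 13) = q*(13 + q))
(16292 + 24067/(-13891)) + u(145) = (16292 + 24067/(-13891)) + 145*(13 + 145) = (16292 + 24067*(-1/13891)) + 145*158 = (16292 - 24067/13891) + 22910 = 226288105/13891 + 22910 = 544530915/13891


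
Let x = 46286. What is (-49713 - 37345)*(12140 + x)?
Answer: -5086450708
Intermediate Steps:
(-49713 - 37345)*(12140 + x) = (-49713 - 37345)*(12140 + 46286) = -87058*58426 = -5086450708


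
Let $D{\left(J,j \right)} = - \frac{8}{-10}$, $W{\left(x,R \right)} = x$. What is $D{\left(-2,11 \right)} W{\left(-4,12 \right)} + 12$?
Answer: $\frac{44}{5} \approx 8.8$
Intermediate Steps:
$D{\left(J,j \right)} = \frac{4}{5}$ ($D{\left(J,j \right)} = \left(-8\right) \left(- \frac{1}{10}\right) = \frac{4}{5}$)
$D{\left(-2,11 \right)} W{\left(-4,12 \right)} + 12 = \frac{4}{5} \left(-4\right) + 12 = - \frac{16}{5} + 12 = \frac{44}{5}$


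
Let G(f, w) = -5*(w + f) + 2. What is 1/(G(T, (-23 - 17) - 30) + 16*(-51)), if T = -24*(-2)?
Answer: -1/704 ≈ -0.0014205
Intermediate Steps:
T = 48
G(f, w) = 2 - 5*f - 5*w (G(f, w) = -5*(f + w) + 2 = (-5*f - 5*w) + 2 = 2 - 5*f - 5*w)
1/(G(T, (-23 - 17) - 30) + 16*(-51)) = 1/((2 - 5*48 - 5*((-23 - 17) - 30)) + 16*(-51)) = 1/((2 - 240 - 5*(-40 - 30)) - 816) = 1/((2 - 240 - 5*(-70)) - 816) = 1/((2 - 240 + 350) - 816) = 1/(112 - 816) = 1/(-704) = -1/704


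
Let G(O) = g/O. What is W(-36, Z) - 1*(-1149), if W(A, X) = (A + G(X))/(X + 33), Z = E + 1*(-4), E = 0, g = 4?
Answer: 33284/29 ≈ 1147.7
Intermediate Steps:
G(O) = 4/O
Z = -4 (Z = 0 + 1*(-4) = 0 - 4 = -4)
W(A, X) = (A + 4/X)/(33 + X) (W(A, X) = (A + 4/X)/(X + 33) = (A + 4/X)/(33 + X))
W(-36, Z) - 1*(-1149) = (4 - 36*(-4))/((-4)*(33 - 4)) - 1*(-1149) = -¼*(4 + 144)/29 + 1149 = -¼*1/29*148 + 1149 = -37/29 + 1149 = 33284/29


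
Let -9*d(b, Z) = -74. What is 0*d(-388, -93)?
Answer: 0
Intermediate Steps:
d(b, Z) = 74/9 (d(b, Z) = -⅑*(-74) = 74/9)
0*d(-388, -93) = 0*(74/9) = 0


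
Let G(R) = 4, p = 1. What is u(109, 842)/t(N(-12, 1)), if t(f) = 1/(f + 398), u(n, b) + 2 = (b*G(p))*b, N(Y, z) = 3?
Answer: 1137177454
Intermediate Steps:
u(n, b) = -2 + 4*b**2 (u(n, b) = -2 + (b*4)*b = -2 + (4*b)*b = -2 + 4*b**2)
t(f) = 1/(398 + f)
u(109, 842)/t(N(-12, 1)) = (-2 + 4*842**2)/(1/(398 + 3)) = (-2 + 4*708964)/(1/401) = (-2 + 2835856)/(1/401) = 2835854*401 = 1137177454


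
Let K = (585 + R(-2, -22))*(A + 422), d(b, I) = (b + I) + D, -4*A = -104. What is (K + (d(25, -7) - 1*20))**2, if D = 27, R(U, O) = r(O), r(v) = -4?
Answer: 67762857969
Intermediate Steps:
R(U, O) = -4
A = 26 (A = -1/4*(-104) = 26)
d(b, I) = 27 + I + b (d(b, I) = (b + I) + 27 = (I + b) + 27 = 27 + I + b)
K = 260288 (K = (585 - 4)*(26 + 422) = 581*448 = 260288)
(K + (d(25, -7) - 1*20))**2 = (260288 + ((27 - 7 + 25) - 1*20))**2 = (260288 + (45 - 20))**2 = (260288 + 25)**2 = 260313**2 = 67762857969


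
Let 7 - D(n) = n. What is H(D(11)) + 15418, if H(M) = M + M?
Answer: 15410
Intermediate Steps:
D(n) = 7 - n
H(M) = 2*M
H(D(11)) + 15418 = 2*(7 - 1*11) + 15418 = 2*(7 - 11) + 15418 = 2*(-4) + 15418 = -8 + 15418 = 15410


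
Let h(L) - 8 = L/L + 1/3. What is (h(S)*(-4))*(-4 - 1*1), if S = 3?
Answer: 560/3 ≈ 186.67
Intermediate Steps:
h(L) = 28/3 (h(L) = 8 + (L/L + 1/3) = 8 + (1 + 1*(⅓)) = 8 + (1 + ⅓) = 8 + 4/3 = 28/3)
(h(S)*(-4))*(-4 - 1*1) = ((28/3)*(-4))*(-4 - 1*1) = -112*(-4 - 1)/3 = -112/3*(-5) = 560/3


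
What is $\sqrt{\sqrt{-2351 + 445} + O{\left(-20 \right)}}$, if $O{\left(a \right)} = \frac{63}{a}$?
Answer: $\frac{\sqrt{-315 + 100 i \sqrt{1906}}}{10} \approx 4.5067 + 4.8436 i$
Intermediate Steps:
$\sqrt{\sqrt{-2351 + 445} + O{\left(-20 \right)}} = \sqrt{\sqrt{-2351 + 445} + \frac{63}{-20}} = \sqrt{\sqrt{-1906} + 63 \left(- \frac{1}{20}\right)} = \sqrt{i \sqrt{1906} - \frac{63}{20}} = \sqrt{- \frac{63}{20} + i \sqrt{1906}}$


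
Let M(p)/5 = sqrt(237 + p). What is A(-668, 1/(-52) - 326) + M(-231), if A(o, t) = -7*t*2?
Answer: 118671/26 + 5*sqrt(6) ≈ 4576.5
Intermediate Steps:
A(o, t) = -14*t
M(p) = 5*sqrt(237 + p)
A(-668, 1/(-52) - 326) + M(-231) = -14*(1/(-52) - 326) + 5*sqrt(237 - 231) = -14*(-1/52 - 326) + 5*sqrt(6) = -14*(-16953/52) + 5*sqrt(6) = 118671/26 + 5*sqrt(6)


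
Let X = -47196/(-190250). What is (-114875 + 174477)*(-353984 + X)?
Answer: -2006960527768004/95125 ≈ -2.1098e+10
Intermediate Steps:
X = 23598/95125 (X = -47196*(-1/190250) = 23598/95125 ≈ 0.24807)
(-114875 + 174477)*(-353984 + X) = (-114875 + 174477)*(-353984 + 23598/95125) = 59602*(-33672704402/95125) = -2006960527768004/95125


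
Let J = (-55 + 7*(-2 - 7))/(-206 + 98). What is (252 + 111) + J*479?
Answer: 47863/54 ≈ 886.35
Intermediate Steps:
J = 59/54 (J = (-55 + 7*(-9))/(-108) = (-55 - 63)*(-1/108) = -118*(-1/108) = 59/54 ≈ 1.0926)
(252 + 111) + J*479 = (252 + 111) + (59/54)*479 = 363 + 28261/54 = 47863/54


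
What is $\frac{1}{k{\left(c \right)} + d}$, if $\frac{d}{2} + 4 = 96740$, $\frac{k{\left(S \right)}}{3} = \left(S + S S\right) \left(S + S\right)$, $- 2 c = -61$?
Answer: $\frac{4}{1477157} \approx 2.7079 \cdot 10^{-6}$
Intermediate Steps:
$c = \frac{61}{2}$ ($c = \left(- \frac{1}{2}\right) \left(-61\right) = \frac{61}{2} \approx 30.5$)
$k{\left(S \right)} = 6 S \left(S + S^{2}\right)$ ($k{\left(S \right)} = 3 \left(S + S S\right) \left(S + S\right) = 3 \left(S + S^{2}\right) 2 S = 3 \cdot 2 S \left(S + S^{2}\right) = 6 S \left(S + S^{2}\right)$)
$d = 193472$ ($d = -8 + 2 \cdot 96740 = -8 + 193480 = 193472$)
$\frac{1}{k{\left(c \right)} + d} = \frac{1}{6 \left(\frac{61}{2}\right)^{2} \left(1 + \frac{61}{2}\right) + 193472} = \frac{1}{6 \cdot \frac{3721}{4} \cdot \frac{63}{2} + 193472} = \frac{1}{\frac{703269}{4} + 193472} = \frac{1}{\frac{1477157}{4}} = \frac{4}{1477157}$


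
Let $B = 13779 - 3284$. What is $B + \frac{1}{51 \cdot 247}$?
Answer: $\frac{132205516}{12597} \approx 10495.0$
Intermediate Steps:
$B = 10495$
$B + \frac{1}{51 \cdot 247} = 10495 + \frac{1}{51 \cdot 247} = 10495 + \frac{1}{12597} = \frac{132205516}{12597}$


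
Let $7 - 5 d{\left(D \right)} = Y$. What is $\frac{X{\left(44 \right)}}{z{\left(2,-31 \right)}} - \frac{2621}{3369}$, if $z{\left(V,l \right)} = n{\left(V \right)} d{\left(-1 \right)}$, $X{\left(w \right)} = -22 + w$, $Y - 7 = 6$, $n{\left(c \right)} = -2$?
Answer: $\frac{18841}{2246} \approx 8.3887$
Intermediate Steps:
$Y = 13$ ($Y = 7 + 6 = 13$)
$d{\left(D \right)} = - \frac{6}{5}$ ($d{\left(D \right)} = \frac{7}{5} - \frac{13}{5} = - \frac{6}{5}$)
$z{\left(V,l \right)} = \frac{12}{5}$ ($z{\left(V,l \right)} = \left(-2\right) \left(- \frac{6}{5}\right) = \frac{12}{5}$)
$\frac{X{\left(44 \right)}}{z{\left(2,-31 \right)}} - \frac{2621}{3369} = \frac{-22 + 44}{\frac{12}{5}} - \frac{2621}{3369} = 22 \cdot \frac{5}{12} - \frac{2621}{3369} = \frac{55}{6} - \frac{2621}{3369} = \frac{18841}{2246}$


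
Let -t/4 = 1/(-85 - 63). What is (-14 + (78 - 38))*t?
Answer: 26/37 ≈ 0.70270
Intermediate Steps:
t = 1/37 (t = -4/(-85 - 63) = -4/(-148) = -4*(-1/148) = 1/37 ≈ 0.027027)
(-14 + (78 - 38))*t = (-14 + (78 - 38))*(1/37) = (-14 + 40)*(1/37) = 26*(1/37) = 26/37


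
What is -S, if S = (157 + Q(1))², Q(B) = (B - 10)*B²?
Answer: -21904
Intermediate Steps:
Q(B) = B²*(-10 + B) (Q(B) = (-10 + B)*B² = B²*(-10 + B))
S = 21904 (S = (157 + 1²*(-10 + 1))² = (157 + 1*(-9))² = (157 - 9)² = 148² = 21904)
-S = -1*21904 = -21904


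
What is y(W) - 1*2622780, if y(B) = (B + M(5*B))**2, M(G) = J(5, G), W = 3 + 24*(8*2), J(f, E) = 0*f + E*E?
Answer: 14022116407764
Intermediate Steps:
J(f, E) = E**2 (J(f, E) = 0 + E**2 = E**2)
W = 387 (W = 3 + 24*16 = 3 + 384 = 387)
M(G) = G**2
y(B) = (B + 25*B**2)**2 (y(B) = (B + (5*B)**2)**2 = (B + 25*B**2)**2)
y(W) - 1*2622780 = 387**2*(1 + 25*387)**2 - 1*2622780 = 149769*(1 + 9675)**2 - 2622780 = 149769*9676**2 - 2622780 = 149769*93624976 - 2622780 = 14022119030544 - 2622780 = 14022116407764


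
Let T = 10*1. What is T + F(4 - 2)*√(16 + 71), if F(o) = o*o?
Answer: 10 + 4*√87 ≈ 47.310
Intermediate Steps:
T = 10
F(o) = o²
T + F(4 - 2)*√(16 + 71) = 10 + (4 - 2)²*√(16 + 71) = 10 + 2²*√87 = 10 + 4*√87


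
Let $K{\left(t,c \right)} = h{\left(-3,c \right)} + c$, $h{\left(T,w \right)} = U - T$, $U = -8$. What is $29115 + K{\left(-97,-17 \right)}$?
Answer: $29093$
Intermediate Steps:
$h{\left(T,w \right)} = -8 - T$
$K{\left(t,c \right)} = -5 + c$ ($K{\left(t,c \right)} = \left(-8 - -3\right) + c = \left(-8 + 3\right) + c = -5 + c$)
$29115 + K{\left(-97,-17 \right)} = 29115 - 22 = 29093$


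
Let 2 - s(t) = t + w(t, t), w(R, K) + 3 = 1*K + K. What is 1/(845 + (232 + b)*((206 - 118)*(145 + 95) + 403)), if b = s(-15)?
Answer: 1/6070331 ≈ 1.6474e-7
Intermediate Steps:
w(R, K) = -3 + 2*K (w(R, K) = -3 + (1*K + K) = -3 + (K + K) = -3 + 2*K)
s(t) = 5 - 3*t (s(t) = 2 - (t + (-3 + 2*t)) = 2 - (-3 + 3*t) = 2 + (3 - 3*t) = 5 - 3*t)
b = 50 (b = 5 - 3*(-15) = 5 + 45 = 50)
1/(845 + (232 + b)*((206 - 118)*(145 + 95) + 403)) = 1/(845 + (232 + 50)*((206 - 118)*(145 + 95) + 403)) = 1/(845 + 282*(88*240 + 403)) = 1/(845 + 282*(21120 + 403)) = 1/(845 + 282*21523) = 1/(845 + 6069486) = 1/6070331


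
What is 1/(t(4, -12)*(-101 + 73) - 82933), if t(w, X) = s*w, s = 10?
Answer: -1/84053 ≈ -1.1897e-5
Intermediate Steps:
t(w, X) = 10*w
1/(t(4, -12)*(-101 + 73) - 82933) = 1/((10*4)*(-101 + 73) - 82933) = 1/(40*(-28) - 82933) = 1/(-1120 - 82933) = 1/(-84053) = -1/84053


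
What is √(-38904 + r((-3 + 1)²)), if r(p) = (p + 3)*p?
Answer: 2*I*√9719 ≈ 197.17*I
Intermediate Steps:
r(p) = p*(3 + p) (r(p) = (3 + p)*p = p*(3 + p))
√(-38904 + r((-3 + 1)²)) = √(-38904 + (-3 + 1)²*(3 + (-3 + 1)²)) = √(-38904 + (-2)²*(3 + (-2)²)) = √(-38904 + 4*(3 + 4)) = √(-38904 + 4*7) = √(-38904 + 28) = √(-38876) = 2*I*√9719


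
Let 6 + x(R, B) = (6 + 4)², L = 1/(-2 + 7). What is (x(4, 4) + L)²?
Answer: 221841/25 ≈ 8873.6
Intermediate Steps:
L = ⅕ (L = 1/5 = ⅕ ≈ 0.20000)
x(R, B) = 94 (x(R, B) = -6 + (6 + 4)² = -6 + 10² = -6 + 100 = 94)
(x(4, 4) + L)² = (94 + ⅕)² = (471/5)² = 221841/25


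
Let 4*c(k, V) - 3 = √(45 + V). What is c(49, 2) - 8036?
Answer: -32141/4 + √47/4 ≈ -8033.5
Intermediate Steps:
c(k, V) = ¾ + √(45 + V)/4
c(49, 2) - 8036 = (¾ + √(45 + 2)/4) - 8036 = (¾ + √47/4) - 8036 = -32141/4 + √47/4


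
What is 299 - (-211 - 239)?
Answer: 749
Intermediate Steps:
299 - (-211 - 239) = 299 - 1*(-450) = 299 + 450 = 749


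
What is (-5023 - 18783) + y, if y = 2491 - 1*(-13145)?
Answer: -8170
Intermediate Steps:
y = 15636 (y = 2491 + 13145 = 15636)
(-5023 - 18783) + y = (-5023 - 18783) + 15636 = -23806 + 15636 = -8170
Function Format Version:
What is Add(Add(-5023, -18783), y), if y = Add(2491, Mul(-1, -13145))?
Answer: -8170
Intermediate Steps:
y = 15636 (y = Add(2491, 13145) = 15636)
Add(Add(-5023, -18783), y) = Add(Add(-5023, -18783), 15636) = Add(-23806, 15636) = -8170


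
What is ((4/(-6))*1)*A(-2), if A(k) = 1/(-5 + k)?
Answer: 2/21 ≈ 0.095238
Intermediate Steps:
((4/(-6))*1)*A(-2) = ((4/(-6))*1)/(-5 - 2) = ((4*(-⅙))*1)/(-7) = -⅔*1*(-⅐) = -⅔*(-⅐) = 2/21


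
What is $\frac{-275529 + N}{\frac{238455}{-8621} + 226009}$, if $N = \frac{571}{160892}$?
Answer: $- \frac{382172475791437}{313447402579528} \approx -1.2193$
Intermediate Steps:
$N = \frac{571}{160892}$ ($N = 571 \cdot \frac{1}{160892} = \frac{571}{160892} \approx 0.003549$)
$\frac{-275529 + N}{\frac{238455}{-8621} + 226009} = \frac{-275529 + \frac{571}{160892}}{\frac{238455}{-8621} + 226009} = - \frac{44330411297}{160892 \left(238455 \left(- \frac{1}{8621}\right) + 226009\right)} = - \frac{44330411297}{160892 \left(- \frac{238455}{8621} + 226009\right)} = - \frac{44330411297}{160892 \cdot \frac{1948185134}{8621}} = \left(- \frac{44330411297}{160892}\right) \frac{8621}{1948185134} = - \frac{382172475791437}{313447402579528}$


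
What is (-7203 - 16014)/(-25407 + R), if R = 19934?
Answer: 23217/5473 ≈ 4.2421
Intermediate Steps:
(-7203 - 16014)/(-25407 + R) = (-7203 - 16014)/(-25407 + 19934) = -23217/(-5473) = -23217*(-1/5473) = 23217/5473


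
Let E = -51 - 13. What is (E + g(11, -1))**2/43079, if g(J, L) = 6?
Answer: 3364/43079 ≈ 0.078089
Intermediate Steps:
E = -64
(E + g(11, -1))**2/43079 = (-64 + 6)**2/43079 = (-58)**2*(1/43079) = 3364*(1/43079) = 3364/43079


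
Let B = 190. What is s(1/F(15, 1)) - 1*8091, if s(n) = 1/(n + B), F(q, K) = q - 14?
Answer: -1545380/191 ≈ -8091.0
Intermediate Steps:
F(q, K) = -14 + q
s(n) = 1/(190 + n) (s(n) = 1/(n + 190) = 1/(190 + n))
s(1/F(15, 1)) - 1*8091 = 1/(190 + 1/(-14 + 15)) - 1*8091 = 1/(190 + 1/1) - 8091 = 1/(190 + 1) - 8091 = 1/191 - 8091 = -1545380/191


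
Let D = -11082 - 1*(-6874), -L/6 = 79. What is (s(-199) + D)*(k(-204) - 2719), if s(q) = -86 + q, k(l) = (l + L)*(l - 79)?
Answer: -849873415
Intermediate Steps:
L = -474 (L = -6*79 = -474)
k(l) = (-474 + l)*(-79 + l) (k(l) = (l - 474)*(l - 79) = (-474 + l)*(-79 + l))
D = -4208 (D = -11082 + 6874 = -4208)
(s(-199) + D)*(k(-204) - 2719) = ((-86 - 199) - 4208)*((37446 + (-204)**2 - 553*(-204)) - 2719) = (-285 - 4208)*((37446 + 41616 + 112812) - 2719) = -4493*(191874 - 2719) = -4493*189155 = -849873415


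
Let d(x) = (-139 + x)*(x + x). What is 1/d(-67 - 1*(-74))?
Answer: -1/1848 ≈ -0.00054113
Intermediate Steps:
d(x) = 2*x*(-139 + x) (d(x) = (-139 + x)*(2*x) = 2*x*(-139 + x))
1/d(-67 - 1*(-74)) = 1/(2*(-67 - 1*(-74))*(-139 + (-67 - 1*(-74)))) = 1/(2*(-67 + 74)*(-139 + (-67 + 74))) = 1/(2*7*(-139 + 7)) = 1/(2*7*(-132)) = 1/(-1848) = -1/1848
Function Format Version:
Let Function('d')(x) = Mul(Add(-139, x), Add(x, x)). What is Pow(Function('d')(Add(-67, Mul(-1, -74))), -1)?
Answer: Rational(-1, 1848) ≈ -0.00054113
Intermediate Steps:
Function('d')(x) = Mul(2, x, Add(-139, x)) (Function('d')(x) = Mul(Add(-139, x), Mul(2, x)) = Mul(2, x, Add(-139, x)))
Pow(Function('d')(Add(-67, Mul(-1, -74))), -1) = Pow(Mul(2, Add(-67, Mul(-1, -74)), Add(-139, Add(-67, Mul(-1, -74)))), -1) = Pow(Mul(2, Add(-67, 74), Add(-139, Add(-67, 74))), -1) = Pow(Mul(2, 7, Add(-139, 7)), -1) = Pow(Mul(2, 7, -132), -1) = Pow(-1848, -1) = Rational(-1, 1848)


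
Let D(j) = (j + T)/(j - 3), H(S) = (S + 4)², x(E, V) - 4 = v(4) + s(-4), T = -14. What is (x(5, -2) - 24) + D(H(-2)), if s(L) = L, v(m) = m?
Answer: -30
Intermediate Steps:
x(E, V) = 4 (x(E, V) = 4 + (4 - 4) = 4 + 0 = 4)
H(S) = (4 + S)²
D(j) = (-14 + j)/(-3 + j) (D(j) = (j - 14)/(j - 3) = (-14 + j)/(-3 + j))
(x(5, -2) - 24) + D(H(-2)) = (4 - 24) + (-14 + (4 - 2)²)/(-3 + (4 - 2)²) = -20 + (-14 + 2²)/(-3 + 2²) = -20 + (-14 + 4)/(-3 + 4) = -20 - 10/1 = -20 + 1*(-10) = -20 - 10 = -30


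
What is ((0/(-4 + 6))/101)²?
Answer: 0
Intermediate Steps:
((0/(-4 + 6))/101)² = ((0/2)*(1/101))² = (((½)*0)*(1/101))² = (0*(1/101))² = 0² = 0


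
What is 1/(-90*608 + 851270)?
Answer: 1/796550 ≈ 1.2554e-6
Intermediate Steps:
1/(-90*608 + 851270) = 1/(-54720 + 851270) = 1/796550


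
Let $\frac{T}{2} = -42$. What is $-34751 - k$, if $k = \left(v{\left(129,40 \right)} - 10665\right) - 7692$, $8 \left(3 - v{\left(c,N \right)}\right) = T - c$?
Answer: $- \frac{131389}{8} \approx -16424.0$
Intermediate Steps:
$T = -84$ ($T = 2 \left(-42\right) = -84$)
$v{\left(c,N \right)} = \frac{27}{2} + \frac{c}{8}$ ($v{\left(c,N \right)} = 3 - \frac{-84 - c}{8} = 3 + \left(\frac{21}{2} + \frac{c}{8}\right) = \frac{27}{2} + \frac{c}{8}$)
$k = - \frac{146619}{8}$ ($k = \left(\left(\frac{27}{2} + \frac{1}{8} \cdot 129\right) - 10665\right) - 7692 = \left(\left(\frac{27}{2} + \frac{129}{8}\right) - 10665\right) - 7692 = \left(\frac{237}{8} - 10665\right) - 7692 = - \frac{85083}{8} - 7692 = - \frac{146619}{8} \approx -18327.0$)
$-34751 - k = -34751 - - \frac{146619}{8} = -34751 + \frac{146619}{8} = - \frac{131389}{8}$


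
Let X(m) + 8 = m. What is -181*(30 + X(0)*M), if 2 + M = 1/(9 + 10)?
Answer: -156746/19 ≈ -8249.8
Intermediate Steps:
X(m) = -8 + m
M = -37/19 (M = -2 + 1/(9 + 10) = -2 + 1/19 = -37/19 ≈ -1.9474)
-181*(30 + X(0)*M) = -181*(30 + (-8 + 0)*(-37/19)) = -181*(30 - 8*(-37/19)) = -181*(30 + 296/19) = -181*866/19 = -156746/19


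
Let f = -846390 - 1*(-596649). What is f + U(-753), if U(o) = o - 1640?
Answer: -252134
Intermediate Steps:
U(o) = -1640 + o
f = -249741 (f = -846390 + 596649 = -249741)
f + U(-753) = -249741 + (-1640 - 753) = -249741 - 2393 = -252134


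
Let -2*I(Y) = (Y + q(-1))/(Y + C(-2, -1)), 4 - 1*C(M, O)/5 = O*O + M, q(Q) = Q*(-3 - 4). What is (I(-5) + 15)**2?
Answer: 89401/400 ≈ 223.50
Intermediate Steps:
q(Q) = -7*Q (q(Q) = Q*(-7) = -7*Q)
C(M, O) = 20 - 5*M - 5*O**2 (C(M, O) = 20 - 5*(O*O + M) = 20 - 5*(O**2 + M) = 20 - 5*(M + O**2) = 20 + (-5*M - 5*O**2) = 20 - 5*M - 5*O**2)
I(Y) = -(7 + Y)/(2*(25 + Y)) (I(Y) = -(Y - 7*(-1))/(2*(Y + (20 - 5*(-2) - 5*(-1)**2))) = -(Y + 7)/(2*(Y + (20 + 10 - 5*1))) = -(7 + Y)/(2*(Y + (20 + 10 - 5))) = -(7 + Y)/(2*(Y + 25)) = -(7 + Y)/(2*(25 + Y)))
(I(-5) + 15)**2 = ((-7 - 1*(-5))/(2*(25 - 5)) + 15)**2 = ((1/2)*(-7 + 5)/20 + 15)**2 = ((1/2)*(1/20)*(-2) + 15)**2 = (-1/20 + 15)**2 = (299/20)**2 = 89401/400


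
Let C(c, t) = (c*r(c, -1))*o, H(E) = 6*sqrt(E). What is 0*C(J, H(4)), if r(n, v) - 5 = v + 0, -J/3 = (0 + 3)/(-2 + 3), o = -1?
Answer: 0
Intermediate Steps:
J = -9 (J = -3*(0 + 3)/(-2 + 3) = -9/1 = -9 ≈ -9.0000)
r(n, v) = 5 + v (r(n, v) = 5 + (v + 0) = 5 + v)
C(c, t) = -4*c (C(c, t) = (c*(5 - 1))*(-1) = (c*4)*(-1) = (4*c)*(-1) = -4*c)
0*C(J, H(4)) = 0*(-4*(-9)) = 0*36 = 0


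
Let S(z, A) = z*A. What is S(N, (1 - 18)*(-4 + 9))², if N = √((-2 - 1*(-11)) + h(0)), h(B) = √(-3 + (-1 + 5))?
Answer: 72250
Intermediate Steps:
h(B) = 1 (h(B) = √(-3 + 4) = √1 = 1)
N = √10 (N = √((-2 - 1*(-11)) + 1) = √((-2 + 11) + 1) = √(9 + 1) = √10 ≈ 3.1623)
S(z, A) = A*z
S(N, (1 - 18)*(-4 + 9))² = (((1 - 18)*(-4 + 9))*√10)² = ((-17*5)*√10)² = (-85*√10)² = 72250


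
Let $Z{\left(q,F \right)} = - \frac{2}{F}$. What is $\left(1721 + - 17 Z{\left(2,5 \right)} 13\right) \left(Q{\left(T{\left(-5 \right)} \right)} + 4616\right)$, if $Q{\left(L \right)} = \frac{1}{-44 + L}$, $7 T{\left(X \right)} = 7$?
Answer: $\frac{1795711889}{215} \approx 8.3521 \cdot 10^{6}$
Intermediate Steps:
$T{\left(X \right)} = 1$ ($T{\left(X \right)} = \frac{1}{7} \cdot 7 = 1$)
$\left(1721 + - 17 Z{\left(2,5 \right)} 13\right) \left(Q{\left(T{\left(-5 \right)} \right)} + 4616\right) = \left(1721 + - 17 \left(- \frac{2}{5}\right) 13\right) \left(\frac{1}{-44 + 1} + 4616\right) = \left(1721 + - 17 \left(\left(-2\right) \frac{1}{5}\right) 13\right) \left(\frac{1}{-43} + 4616\right) = \left(1721 + \left(-17\right) \left(- \frac{2}{5}\right) 13\right) \left(- \frac{1}{43} + 4616\right) = \left(1721 + \frac{34}{5} \cdot 13\right) \frac{198487}{43} = \left(1721 + \frac{442}{5}\right) \frac{198487}{43} = \frac{9047}{5} \cdot \frac{198487}{43} = \frac{1795711889}{215}$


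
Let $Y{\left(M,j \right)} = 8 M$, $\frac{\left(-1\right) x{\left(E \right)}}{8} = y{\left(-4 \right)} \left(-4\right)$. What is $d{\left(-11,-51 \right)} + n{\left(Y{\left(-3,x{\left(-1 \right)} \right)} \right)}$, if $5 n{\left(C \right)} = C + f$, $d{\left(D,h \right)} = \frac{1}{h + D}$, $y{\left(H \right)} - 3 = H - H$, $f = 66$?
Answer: $\frac{2599}{310} \approx 8.3839$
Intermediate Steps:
$y{\left(H \right)} = 3$ ($y{\left(H \right)} = 3 + \left(H - H\right) = 3 + 0 = 3$)
$d{\left(D,h \right)} = \frac{1}{D + h}$
$x{\left(E \right)} = 96$ ($x{\left(E \right)} = - 8 \cdot 3 \left(-4\right) = \left(-8\right) \left(-12\right) = 96$)
$n{\left(C \right)} = \frac{66}{5} + \frac{C}{5}$ ($n{\left(C \right)} = \frac{C + 66}{5} = \frac{66 + C}{5} = \frac{66}{5} + \frac{C}{5}$)
$d{\left(-11,-51 \right)} + n{\left(Y{\left(-3,x{\left(-1 \right)} \right)} \right)} = \frac{1}{-11 - 51} + \left(\frac{66}{5} + \frac{8 \left(-3\right)}{5}\right) = \frac{1}{-62} + \left(\frac{66}{5} + \frac{1}{5} \left(-24\right)\right) = - \frac{1}{62} + \left(\frac{66}{5} - \frac{24}{5}\right) = - \frac{1}{62} + \frac{42}{5} = \frac{2599}{310}$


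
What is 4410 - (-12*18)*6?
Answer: 5706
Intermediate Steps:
4410 - (-12*18)*6 = 4410 - (-216)*6 = 4410 - 1*(-1296) = 4410 + 1296 = 5706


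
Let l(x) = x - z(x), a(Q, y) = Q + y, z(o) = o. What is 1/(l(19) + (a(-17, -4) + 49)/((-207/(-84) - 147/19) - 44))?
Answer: -26213/14896 ≈ -1.7597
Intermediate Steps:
l(x) = 0 (l(x) = x - x = 0)
1/(l(19) + (a(-17, -4) + 49)/((-207/(-84) - 147/19) - 44)) = 1/(0 + ((-17 - 4) + 49)/((-207/(-84) - 147/19) - 44)) = 1/(0 + (-21 + 49)/((-207*(-1/84) - 147*1/19) - 44)) = 1/(0 + 28/((69/28 - 147/19) - 44)) = 1/(0 + 28/(-2805/532 - 44)) = 1/(0 + 28/(-26213/532)) = 1/(0 + 28*(-532/26213)) = 1/(0 - 14896/26213) = 1/(-14896/26213) = -26213/14896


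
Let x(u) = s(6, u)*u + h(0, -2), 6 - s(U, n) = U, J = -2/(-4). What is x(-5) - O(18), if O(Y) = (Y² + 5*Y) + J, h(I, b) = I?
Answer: -829/2 ≈ -414.50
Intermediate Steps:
J = ½ (J = -2*(-¼) = ½ ≈ 0.50000)
s(U, n) = 6 - U
x(u) = 0 (x(u) = (6 - 1*6)*u + 0 = (6 - 6)*u + 0 = 0*u + 0 = 0 + 0 = 0)
O(Y) = ½ + Y² + 5*Y (O(Y) = (Y² + 5*Y) + ½ = ½ + Y² + 5*Y)
x(-5) - O(18) = 0 - (½ + 18² + 5*18) = 0 - (½ + 324 + 90) = 0 - 1*829/2 = 0 - 829/2 = -829/2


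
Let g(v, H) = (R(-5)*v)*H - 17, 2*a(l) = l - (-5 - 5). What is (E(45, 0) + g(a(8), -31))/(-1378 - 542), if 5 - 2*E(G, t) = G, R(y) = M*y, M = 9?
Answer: -6259/960 ≈ -6.5198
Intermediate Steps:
R(y) = 9*y
E(G, t) = 5/2 - G/2
a(l) = 5 + l/2 (a(l) = (l - (-5 - 5))/2 = (l - 1*(-10))/2 = (l + 10)/2 = (10 + l)/2 = 5 + l/2)
g(v, H) = -17 - 45*H*v (g(v, H) = ((9*(-5))*v)*H - 17 = (-45*v)*H - 17 = -45*H*v - 17 = -17 - 45*H*v)
(E(45, 0) + g(a(8), -31))/(-1378 - 542) = ((5/2 - ½*45) + (-17 - 45*(-31)*(5 + (½)*8)))/(-1378 - 542) = ((5/2 - 45/2) + (-17 - 45*(-31)*(5 + 4)))/(-1920) = (-20 + (-17 - 45*(-31)*9))*(-1/1920) = (-20 + (-17 + 12555))*(-1/1920) = (-20 + 12538)*(-1/1920) = 12518*(-1/1920) = -6259/960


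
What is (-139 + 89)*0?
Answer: 0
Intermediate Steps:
(-139 + 89)*0 = -50*0 = 0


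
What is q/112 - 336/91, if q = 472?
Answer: 95/182 ≈ 0.52198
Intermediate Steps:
q/112 - 336/91 = 472/112 - 336/91 = 472*(1/112) - 336*1/91 = 59/14 - 48/13 = 95/182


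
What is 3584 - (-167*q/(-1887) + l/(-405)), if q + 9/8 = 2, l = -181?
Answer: 7302980033/2037960 ≈ 3583.5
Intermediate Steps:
q = 7/8 (q = -9/8 + 2 = 7/8 ≈ 0.87500)
3584 - (-167*q/(-1887) + l/(-405)) = 3584 - (-167*7/8/(-1887) - 181/(-405)) = 3584 - (-1169/8*(-1/1887) - 181*(-1/405)) = 3584 - (1169/15096 + 181/405) = 3584 - 1*1068607/2037960 = 3584 - 1068607/2037960 = 7302980033/2037960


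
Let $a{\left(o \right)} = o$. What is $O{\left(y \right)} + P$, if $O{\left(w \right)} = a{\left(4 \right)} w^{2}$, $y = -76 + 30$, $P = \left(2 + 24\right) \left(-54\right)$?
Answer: $7060$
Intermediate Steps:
$P = -1404$ ($P = 26 \left(-54\right) = -1404$)
$y = -46$
$O{\left(w \right)} = 4 w^{2}$
$O{\left(y \right)} + P = 4 \left(-46\right)^{2} - 1404 = 4 \cdot 2116 - 1404 = 8464 - 1404 = 7060$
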